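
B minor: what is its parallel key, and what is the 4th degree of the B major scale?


Let's work it out.
Parallel keys share the same tonic but differ in mode
B minor → parallel is B major
B major scale: B C# D# E F# G# A#
= B major; 4th degree = E


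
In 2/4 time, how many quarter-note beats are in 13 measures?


Time signature 2/4: the bottom number 4 means the quarter note gets one count
The top number 2 means 2 quarter-note beats per measure
Total = 2 × 13 measures
= 26 quarter-note beats


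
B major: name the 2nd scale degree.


Step by step:
Major scale pattern: W-W-H-W-W-W-H (2-2-1-2-2-2-1 semitones)
Starting from B:
  B + 2 semitones → C#
  C# + 2 semitones → D#
  D# + 1 semitone → E
  E + 2 semitones → F#
  F# + 2 semitones → G#
  G# + 2 semitones → A#
  A# + 1 semitone → B
Scale: B C# D# E F# G# A#
Degree 2 = C#


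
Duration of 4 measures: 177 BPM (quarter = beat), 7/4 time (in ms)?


Step by step:
Quarter-note beat duration = 60000 / 177 ms
Beats per measure (7/4) = 7
One measure = 7 × 60000 / 177 = 420000 / 177 ms
4 measures = 4 × 420000 / 177 = 1680000 / 177
= 9491.5 ms


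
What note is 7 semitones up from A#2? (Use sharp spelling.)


Let's work it out.
A#2: chromatic position 10 in octave 2 → absolute = 2×12 + 10 = 34
Transpose up 7: 34 + 7 = 41
41 = 3×12 + 5 → F in octave 3
Result = F3


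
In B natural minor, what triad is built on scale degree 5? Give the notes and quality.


B natural minor scale: B C# D E F# G A
Diatonic triad on degree 5 stacks scale notes 5, 7, 2: F# A C#
F#→A = 3 semitones; F#→C# = 7 semitones → minor triad
= F# A C# (minor)


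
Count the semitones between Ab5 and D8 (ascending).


Absolute semitone position = octave×12 + chromatic position
Ab5: 5×12 + 8 = 68
D8: 8×12 + 2 = 98
Difference = 98 - 68 = 30
= 30 semitones


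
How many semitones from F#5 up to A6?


Working:
Absolute semitone position = octave×12 + chromatic position
F#5: 5×12 + 6 = 66
A6: 6×12 + 9 = 81
Difference = 81 - 66 = 15
= 15 semitones


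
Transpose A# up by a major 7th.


major 7th: 7 letter names, 11 semitones
Letter: A + 6 → G
Pitch: A# + 11 semitones, spelled as a G → G##
= G##


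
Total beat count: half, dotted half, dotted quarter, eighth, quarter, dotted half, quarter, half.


Beat values:
  half = 2 beats
  dotted half = 3 beats
  dotted quarter = 1.5 beats
  eighth = 0.5 beats
  quarter = 1 beat
  dotted half = 3 beats
  quarter = 1 beat
  half = 2 beats
Sum = 2 + 3 + 1.5 + 0.5 + 1 + 3 + 1 + 2
= 14 beats


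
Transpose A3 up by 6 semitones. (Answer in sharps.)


Step by step:
A3: chromatic position 9 in octave 3 → absolute = 3×12 + 9 = 45
Transpose up 6: 45 + 6 = 51
51 = 4×12 + 3 → D# in octave 4
Result = D#4


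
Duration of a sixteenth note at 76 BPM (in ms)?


One quarter-note beat = 60000 / BPM = 60000 / 76 ms
Sixteenth note = 1/4 × quarter note
Duration = 1/4 × 60000 / 76 = 15000 / 76
= 197.4 ms


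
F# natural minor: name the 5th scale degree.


Working:
Natural minor scale pattern: W-H-W-W-H-W-W (2-1-2-2-1-2-2 semitones)
Starting from F#:
  F# + 2 semitones → G#
  G# + 1 semitone → A
  A + 2 semitones → B
  B + 2 semitones → C#
  C# + 1 semitone → D
  D + 2 semitones → E
  E + 2 semitones → F#
Scale: F# G# A B C# D E
Degree 5 = C#


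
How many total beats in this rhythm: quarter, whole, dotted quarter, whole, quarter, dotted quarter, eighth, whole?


Let's work it out.
Beat values:
  quarter = 1 beat
  whole = 4 beats
  dotted quarter = 1.5 beats
  whole = 4 beats
  quarter = 1 beat
  dotted quarter = 1.5 beats
  eighth = 0.5 beats
  whole = 4 beats
Sum = 1 + 4 + 1.5 + 4 + 1 + 1.5 + 0.5 + 4
= 17.5 beats


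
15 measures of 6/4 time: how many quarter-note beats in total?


Solution.
Time signature 6/4: the bottom number 4 means the quarter note gets one count
The top number 6 means 6 quarter-note beats per measure
Total = 6 × 15 measures
= 90 quarter-note beats


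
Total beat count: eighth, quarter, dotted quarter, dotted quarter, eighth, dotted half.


Let's work it out.
Beat values:
  eighth = 0.5 beats
  quarter = 1 beat
  dotted quarter = 1.5 beats
  dotted quarter = 1.5 beats
  eighth = 0.5 beats
  dotted half = 3 beats
Sum = 0.5 + 1 + 1.5 + 1.5 + 0.5 + 3
= 8 beats


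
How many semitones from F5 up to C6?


Step by step:
Absolute semitone position = octave×12 + chromatic position
F5: 5×12 + 5 = 65
C6: 6×12 + 0 = 72
Difference = 72 - 65 = 7
= 7 semitones


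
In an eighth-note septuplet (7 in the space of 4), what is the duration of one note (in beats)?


Working:
Septuplet: 7 notes occupy the space of 4 eighth notes
Space = 4 × 1/2 = 2 beats
Each septuplet note = 2 / 7 = 2/7 beats
= 2/7 beats


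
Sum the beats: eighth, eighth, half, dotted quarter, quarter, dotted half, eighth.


Solution.
Beat values:
  eighth = 0.5 beats
  eighth = 0.5 beats
  half = 2 beats
  dotted quarter = 1.5 beats
  quarter = 1 beat
  dotted half = 3 beats
  eighth = 0.5 beats
Sum = 0.5 + 0.5 + 2 + 1.5 + 1 + 3 + 0.5
= 9 beats


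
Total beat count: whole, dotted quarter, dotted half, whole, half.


Step by step:
Beat values:
  whole = 4 beats
  dotted quarter = 1.5 beats
  dotted half = 3 beats
  whole = 4 beats
  half = 2 beats
Sum = 4 + 1.5 + 3 + 4 + 2
= 14.5 beats


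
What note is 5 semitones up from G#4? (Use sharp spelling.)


Let's work it out.
G#4: chromatic position 8 in octave 4 → absolute = 4×12 + 8 = 56
Transpose up 5: 56 + 5 = 61
61 = 5×12 + 1 → C# in octave 5
Result = C#5


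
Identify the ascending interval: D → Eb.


Let's work it out.
Letter names: D → E spans 2 letter names → a 2nd
Semitones: D → Eb = 1 half-step
A 2nd of 1 semitone is a minor 2nd
= minor 2nd


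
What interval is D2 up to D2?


Working:
Letter names: D → D spans 1 letter name → a unison
Semitones: D2 → D2 = 0 half-steps
A unison of 0 semitones is a perfect unison
= perfect unison


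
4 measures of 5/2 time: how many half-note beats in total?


Let's work it out.
Time signature 5/2: the bottom number 2 means the half note gets one count
The top number 5 means 5 half-note beats per measure
Total = 5 × 4 measures
= 20 half-note beats


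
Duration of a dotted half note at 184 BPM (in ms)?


Step by step:
One quarter-note beat = 60000 / BPM = 60000 / 184 ms
Dotted half note = 3 × quarter note
Duration = 3 × 60000 / 184 = 180000 / 184
= 978.3 ms


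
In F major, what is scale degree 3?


Let's work it out.
Major scale pattern: W-W-H-W-W-W-H (2-2-1-2-2-2-1 semitones)
Starting from F:
  F + 2 semitones → G
  G + 2 semitones → A
  A + 1 semitone → Bb
  Bb + 2 semitones → C
  C + 2 semitones → D
  D + 2 semitones → E
  E + 1 semitone → F
Scale: F G A Bb C D E
Degree 3 = A


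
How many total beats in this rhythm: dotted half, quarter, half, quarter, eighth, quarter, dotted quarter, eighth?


Beat values:
  dotted half = 3 beats
  quarter = 1 beat
  half = 2 beats
  quarter = 1 beat
  eighth = 0.5 beats
  quarter = 1 beat
  dotted quarter = 1.5 beats
  eighth = 0.5 beats
Sum = 3 + 1 + 2 + 1 + 0.5 + 1 + 1.5 + 0.5
= 10.5 beats


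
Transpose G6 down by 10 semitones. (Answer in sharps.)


G6: chromatic position 7 in octave 6 → absolute = 6×12 + 7 = 79
Transpose down 10: 79 - 10 = 69
69 = 5×12 + 9 → A in octave 5
Result = A5


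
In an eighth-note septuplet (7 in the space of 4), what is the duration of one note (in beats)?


Solution.
Septuplet: 7 notes occupy the space of 4 eighth notes
Space = 4 × 1/2 = 2 beats
Each septuplet note = 2 / 7 = 2/7 beats
= 2/7 beats


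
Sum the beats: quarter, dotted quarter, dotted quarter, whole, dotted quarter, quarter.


Working:
Beat values:
  quarter = 1 beat
  dotted quarter = 1.5 beats
  dotted quarter = 1.5 beats
  whole = 4 beats
  dotted quarter = 1.5 beats
  quarter = 1 beat
Sum = 1 + 1.5 + 1.5 + 4 + 1.5 + 1
= 10.5 beats


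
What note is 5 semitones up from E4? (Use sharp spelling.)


Let's work it out.
E4: chromatic position 4 in octave 4 → absolute = 4×12 + 4 = 52
Transpose up 5: 52 + 5 = 57
57 = 4×12 + 9 → A in octave 4
Result = A4


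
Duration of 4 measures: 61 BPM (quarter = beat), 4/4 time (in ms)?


Reasoning:
Quarter-note beat duration = 60000 / 61 ms
Beats per measure (4/4) = 4
One measure = 4 × 60000 / 61 = 240000 / 61 ms
4 measures = 4 × 240000 / 61 = 960000 / 61
= 15737.7 ms


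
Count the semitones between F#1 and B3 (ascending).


Step by step:
Absolute semitone position = octave×12 + chromatic position
F#1: 1×12 + 6 = 18
B3: 3×12 + 11 = 47
Difference = 47 - 18 = 29
= 29 semitones


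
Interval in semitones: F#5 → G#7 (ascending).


Let's work it out.
Absolute semitone position = octave×12 + chromatic position
F#5: 5×12 + 6 = 66
G#7: 7×12 + 8 = 92
Difference = 92 - 66 = 26
= 26 semitones


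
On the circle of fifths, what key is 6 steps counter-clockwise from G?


Working:
Each counter-clockwise step moves down a perfect 5th (= up a perfect 4th)
From G: G → C → F → Bb → Eb → Ab → Db
= Db


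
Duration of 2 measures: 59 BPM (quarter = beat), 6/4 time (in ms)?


Reasoning:
Quarter-note beat duration = 60000 / 59 ms
Beats per measure (6/4) = 6
One measure = 6 × 60000 / 59 = 360000 / 59 ms
2 measures = 2 × 360000 / 59 = 720000 / 59
= 12203.4 ms


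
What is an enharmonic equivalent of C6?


Step by step:
Enharmonic notes sound the same pitch but are spelled with different letter names
C and Dbb name the same pitch class
= Dbb6


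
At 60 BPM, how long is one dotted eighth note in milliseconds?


Reasoning:
One quarter-note beat = 60000 / BPM = 60000 / 60 ms
Dotted eighth note = 3/4 × quarter note
Duration = 3/4 × 60000 / 60 = 45000 / 60
= 750.0 ms


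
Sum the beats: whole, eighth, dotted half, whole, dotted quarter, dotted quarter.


Beat values:
  whole = 4 beats
  eighth = 0.5 beats
  dotted half = 3 beats
  whole = 4 beats
  dotted quarter = 1.5 beats
  dotted quarter = 1.5 beats
Sum = 4 + 0.5 + 3 + 4 + 1.5 + 1.5
= 14.5 beats


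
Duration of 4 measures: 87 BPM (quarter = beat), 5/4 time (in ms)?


Working:
Quarter-note beat duration = 60000 / 87 ms
Beats per measure (5/4) = 5
One measure = 5 × 60000 / 87 = 300000 / 87 ms
4 measures = 4 × 300000 / 87 = 1200000 / 87
= 13793.1 ms


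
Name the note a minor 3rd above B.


Working:
A 3rd spans 3 letter names, so from B we land on D
A minor 3rd = 3 semitones above B
Spell D at that pitch: D
= D


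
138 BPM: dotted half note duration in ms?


Reasoning:
One quarter-note beat = 60000 / BPM = 60000 / 138 ms
Dotted half note = 3 × quarter note
Duration = 3 × 60000 / 138 = 180000 / 138
= 1304.3 ms


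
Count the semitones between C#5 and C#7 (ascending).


Step by step:
Absolute semitone position = octave×12 + chromatic position
C#5: 5×12 + 1 = 61
C#7: 7×12 + 1 = 85
Difference = 85 - 61 = 24
= 24 semitones


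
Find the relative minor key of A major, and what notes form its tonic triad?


Solution.
The relative minor shares the major's key signature and starts on its 6th degree
6th degree = a major 6th above the tonic; a major 6th above A is F#
→ relative minor of A major is F# minor
Tonic triad of F# minor = root + minor 3rd + perfect 5th = F# A C#
= F# minor; triad = F# A C#


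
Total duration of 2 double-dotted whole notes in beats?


Base whole note = 4 beats
Dot 1 adds half the previous value: +2
Dot 2 adds half the previous value: +1
One double-dotted whole = 4 + 2 + 1 = 7
2 of them = 2 × 7 = 14
= 14 beats


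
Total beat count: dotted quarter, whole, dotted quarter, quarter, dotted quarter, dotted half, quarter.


Step by step:
Beat values:
  dotted quarter = 1.5 beats
  whole = 4 beats
  dotted quarter = 1.5 beats
  quarter = 1 beat
  dotted quarter = 1.5 beats
  dotted half = 3 beats
  quarter = 1 beat
Sum = 1.5 + 4 + 1.5 + 1 + 1.5 + 3 + 1
= 13.5 beats


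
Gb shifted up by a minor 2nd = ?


Let's work it out.
minor 2nd: 2 letter names, 1 semitones
Letter: G + 1 → A
Pitch: Gb + 1 semitones, spelled as an A → Abb
= Abb


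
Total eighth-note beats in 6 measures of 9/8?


Let's work it out.
Time signature 9/8: the bottom number 8 means the eighth note gets one count
The top number 9 means 9 eighth-note beats per measure
Total = 9 × 6 measures
= 54 eighth-note beats


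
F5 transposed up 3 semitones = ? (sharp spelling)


Solution.
F5: chromatic position 5 in octave 5 → absolute = 5×12 + 5 = 65
Transpose up 3: 65 + 3 = 68
68 = 5×12 + 8 → G# in octave 5
Result = G#5


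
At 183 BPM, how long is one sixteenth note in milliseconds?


Let's work it out.
One quarter-note beat = 60000 / BPM = 60000 / 183 ms
Sixteenth note = 1/4 × quarter note
Duration = 1/4 × 60000 / 183 = 15000 / 183
= 82.0 ms


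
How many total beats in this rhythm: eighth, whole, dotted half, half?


Beat values:
  eighth = 0.5 beats
  whole = 4 beats
  dotted half = 3 beats
  half = 2 beats
Sum = 0.5 + 4 + 3 + 2
= 9.5 beats


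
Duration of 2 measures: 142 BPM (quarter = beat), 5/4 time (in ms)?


Quarter-note beat duration = 60000 / 142 ms
Beats per measure (5/4) = 5
One measure = 5 × 60000 / 142 = 300000 / 142 ms
2 measures = 2 × 300000 / 142 = 600000 / 142
= 4225.4 ms


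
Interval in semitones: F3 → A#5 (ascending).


Let's work it out.
Absolute semitone position = octave×12 + chromatic position
F3: 3×12 + 5 = 41
A#5: 5×12 + 10 = 70
Difference = 70 - 41 = 29
= 29 semitones


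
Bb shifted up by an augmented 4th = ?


augmented 4th: 4 letter names, 6 semitones
Letter: B + 3 → E
Pitch: Bb + 6 semitones, spelled as an E → E
= E


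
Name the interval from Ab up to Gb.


Letter names: A → G spans 7 letter names → a 7th
Semitones: Ab → Gb = 10 half-steps
A 7th of 10 semitones is a minor 7th
= minor 7th


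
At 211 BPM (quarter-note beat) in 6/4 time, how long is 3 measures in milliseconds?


Quarter-note beat duration = 60000 / 211 ms
Beats per measure (6/4) = 6
One measure = 6 × 60000 / 211 = 360000 / 211 ms
3 measures = 3 × 360000 / 211 = 1080000 / 211
= 5118.5 ms


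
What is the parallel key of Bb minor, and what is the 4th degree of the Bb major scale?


Parallel keys share the same tonic but differ in mode
Bb minor → parallel is Bb major
Bb major scale: Bb C D Eb F G A
= Bb major; 4th degree = Eb


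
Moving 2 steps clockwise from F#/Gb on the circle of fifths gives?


Let's work it out.
Each clockwise step on the circle of fifths moves up a perfect 5th
From F#/Gb: F#/Gb → Db → Ab
= Ab


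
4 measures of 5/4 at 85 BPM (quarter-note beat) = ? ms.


Step by step:
Quarter-note beat duration = 60000 / 85 ms
Beats per measure (5/4) = 5
One measure = 5 × 60000 / 85 = 300000 / 85 ms
4 measures = 4 × 300000 / 85 = 1200000 / 85
= 14117.6 ms


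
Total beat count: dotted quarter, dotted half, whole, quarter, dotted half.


Solution.
Beat values:
  dotted quarter = 1.5 beats
  dotted half = 3 beats
  whole = 4 beats
  quarter = 1 beat
  dotted half = 3 beats
Sum = 1.5 + 3 + 4 + 1 + 3
= 12.5 beats


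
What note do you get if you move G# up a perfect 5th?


Let's work it out.
perfect 5th: 5 letter names, 7 semitones
Letter: G + 4 → D
Pitch: G# + 7 semitones, spelled as a D → D#
= D#


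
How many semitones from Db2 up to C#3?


Step by step:
Absolute semitone position = octave×12 + chromatic position
Db2: 2×12 + 1 = 25
C#3: 3×12 + 1 = 37
Difference = 37 - 25 = 12
= 12 semitones


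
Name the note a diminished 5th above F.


A 5th spans 5 letter names, so from F we land on C
A diminished 5th = 6 semitones above F
Spell C at that pitch: Cb
= Cb


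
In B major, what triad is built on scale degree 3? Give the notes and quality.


Solution.
B major scale: B C# D# E F# G# A#
Diatonic triad on degree 3 stacks scale notes 3, 5, 7: D# F# A#
D#→F# = 3 semitones; D#→A# = 7 semitones → minor triad
= D# F# A# (minor)


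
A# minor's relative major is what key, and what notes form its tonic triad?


The relative major shares the key signature and is a minor 3rd above the minor tonic
A minor 3rd above A# is C#
→ relative major of A# minor is C# major
Tonic triad of C# major = root + major 3rd + perfect 5th = C# E# G#
= C# major; triad = C# E# G#


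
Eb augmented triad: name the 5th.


Augmented triad = root + major 3rd (4 semitones) + augmented 5th (8 semitones)
A triad on Eb stacks thirds, so the chord tones use letter names E-G-B
Root: Eb
Major 3rd above Eb: G
Augmented 5th above Eb: B
The 5th = B


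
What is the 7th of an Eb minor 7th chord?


Working:
Minor 7th chord = root + minor 3rd + perfect 5th + minor 7th
Seventh chords stack in thirds, so the letter names are E-G-B-D
Root: Eb
Minor 3rd above Eb: Gb
Perfect 5th above Eb: Bb
Minor 7th above Eb: Db
The 7th = Db


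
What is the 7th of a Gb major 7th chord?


Let's work it out.
Major 7th chord = root + major 3rd + perfect 5th + major 7th
Seventh chords stack in thirds, so the letter names are G-B-D-F
Root: Gb
Major 3rd above Gb: Bb
Perfect 5th above Gb: Db
Major 7th above Gb: F
The 7th = F


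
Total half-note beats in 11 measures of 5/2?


Time signature 5/2: the bottom number 2 means the half note gets one count
The top number 5 means 5 half-note beats per measure
Total = 5 × 11 measures
= 55 half-note beats


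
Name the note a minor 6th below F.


Step by step:
A 6th spans 6 letter names, so from F we land on A
A minor 6th = 8 semitones below F
Spell A at that pitch: A
= A


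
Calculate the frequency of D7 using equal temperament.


Let's work it out.
f = 440 × 2^(n/12) where n = semitones from A4
D7: 29 semitones from A4
f = 440 × 2^(29/12)
f = 2349.32 Hz


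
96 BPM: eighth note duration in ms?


Step by step:
One quarter-note beat = 60000 / BPM = 60000 / 96 ms
Eighth note = 1/2 × quarter note
Duration = 1/2 × 60000 / 96 = 30000 / 96
= 312.5 ms


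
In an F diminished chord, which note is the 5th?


Diminished triad = root + minor 3rd (3 semitones) + diminished 5th (6 semitones)
A triad on F stacks thirds, so the chord tones use letter names F-A-C
Root: F
Minor 3rd above F: Ab
Diminished 5th above F: Cb
The 5th = Cb


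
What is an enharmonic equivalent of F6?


Step by step:
Enharmonic notes sound the same pitch but are spelled with different letter names
F and Gbb name the same pitch class
= Gbb6


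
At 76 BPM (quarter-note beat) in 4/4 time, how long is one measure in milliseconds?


Reasoning:
Quarter-note beat duration = 60000 / 76 ms
Beats per measure (4/4) = 4
One measure = 4 × 60000 / 76 = 240000 / 76 ms
= 3157.9 ms


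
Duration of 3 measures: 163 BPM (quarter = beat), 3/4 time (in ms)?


Step by step:
Quarter-note beat duration = 60000 / 163 ms
Beats per measure (3/4) = 3
One measure = 3 × 60000 / 163 = 180000 / 163 ms
3 measures = 3 × 180000 / 163 = 540000 / 163
= 3312.9 ms


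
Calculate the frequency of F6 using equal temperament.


Solution.
f = 440 × 2^(n/12) where n = semitones from A4
F6: 20 semitones from A4
f = 440 × 2^(20/12)
f = 1396.91 Hz


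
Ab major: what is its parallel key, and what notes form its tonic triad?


Parallel keys share the same tonic but differ in mode
Ab major → parallel is Ab minor
Tonic triad of Ab minor = Ab Cb Eb
= Ab minor; triad = Ab Cb Eb


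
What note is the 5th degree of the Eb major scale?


Let's work it out.
Major scale pattern: W-W-H-W-W-W-H (2-2-1-2-2-2-1 semitones)
Starting from Eb:
  Eb + 2 semitones → F
  F + 2 semitones → G
  G + 1 semitone → Ab
  Ab + 2 semitones → Bb
  Bb + 2 semitones → C
  C + 2 semitones → D
  D + 1 semitone → Eb
Scale: Eb F G Ab Bb C D
Degree 5 = Bb


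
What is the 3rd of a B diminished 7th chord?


Working:
Diminished 7th chord = root + minor 3rd + diminished 5th + diminished 7th
Seventh chords stack in thirds, so the letter names are B-D-F-A
Root: B
Minor 3rd above B: D
Diminished 5th above B: F
Diminished 7th above B: Ab
The 3rd = D


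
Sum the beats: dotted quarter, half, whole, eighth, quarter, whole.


Working:
Beat values:
  dotted quarter = 1.5 beats
  half = 2 beats
  whole = 4 beats
  eighth = 0.5 beats
  quarter = 1 beat
  whole = 4 beats
Sum = 1.5 + 2 + 4 + 0.5 + 1 + 4
= 13 beats


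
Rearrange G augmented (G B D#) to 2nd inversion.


Let's work it out.
Root position: G B D#
2nd inversion: move root and 3rd up an octave
Bass note: D#
Notes (bottom to top) = D# G B


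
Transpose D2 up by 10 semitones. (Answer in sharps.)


Reasoning:
D2: chromatic position 2 in octave 2 → absolute = 2×12 + 2 = 26
Transpose up 10: 26 + 10 = 36
36 = 3×12 + 0 → C in octave 3
Result = C3


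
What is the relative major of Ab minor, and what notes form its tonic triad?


Solution.
The relative major shares the key signature and is a minor 3rd above the minor tonic
A minor 3rd above Ab is Cb
→ relative major of Ab minor is Cb major
Tonic triad of Cb major = root + major 3rd + perfect 5th = Cb Eb Gb
= Cb major; triad = Cb Eb Gb


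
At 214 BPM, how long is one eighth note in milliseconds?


Working:
One quarter-note beat = 60000 / BPM = 60000 / 214 ms
Eighth note = 1/2 × quarter note
Duration = 1/2 × 60000 / 214 = 30000 / 214
= 140.2 ms


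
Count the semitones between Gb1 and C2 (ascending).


Step by step:
Absolute semitone position = octave×12 + chromatic position
Gb1: 1×12 + 6 = 18
C2: 2×12 + 0 = 24
Difference = 24 - 18 = 6
= 6 semitones


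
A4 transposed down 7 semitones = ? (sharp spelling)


Reasoning:
A4: chromatic position 9 in octave 4 → absolute = 4×12 + 9 = 57
Transpose down 7: 57 - 7 = 50
50 = 4×12 + 2 → D in octave 4
Result = D4


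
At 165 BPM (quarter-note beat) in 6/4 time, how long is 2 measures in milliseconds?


Working:
Quarter-note beat duration = 60000 / 165 ms
Beats per measure (6/4) = 6
One measure = 6 × 60000 / 165 = 360000 / 165 ms
2 measures = 2 × 360000 / 165 = 720000 / 165
= 4363.6 ms


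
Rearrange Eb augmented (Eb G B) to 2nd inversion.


Let's work it out.
Root position: Eb G B
2nd inversion: move root and 3rd up an octave
Bass note: B
Notes (bottom to top) = B Eb G


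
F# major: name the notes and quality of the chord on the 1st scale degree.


Let's work it out.
F# major scale: F# G# A# B C# D# E#
Diatonic triad on degree 1 stacks scale notes 1, 3, 5: F# A# C#
F#→A# = 4 semitones; F#→C# = 7 semitones → major triad
= F# A# C# (major)


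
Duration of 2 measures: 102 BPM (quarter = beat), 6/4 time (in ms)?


Let's work it out.
Quarter-note beat duration = 60000 / 102 ms
Beats per measure (6/4) = 6
One measure = 6 × 60000 / 102 = 360000 / 102 ms
2 measures = 2 × 360000 / 102 = 720000 / 102
= 7058.8 ms


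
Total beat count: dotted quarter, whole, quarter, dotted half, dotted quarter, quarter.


Step by step:
Beat values:
  dotted quarter = 1.5 beats
  whole = 4 beats
  quarter = 1 beat
  dotted half = 3 beats
  dotted quarter = 1.5 beats
  quarter = 1 beat
Sum = 1.5 + 4 + 1 + 3 + 1.5 + 1
= 12 beats


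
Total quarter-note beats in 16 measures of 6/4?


Solution.
Time signature 6/4: the bottom number 4 means the quarter note gets one count
The top number 6 means 6 quarter-note beats per measure
Total = 6 × 16 measures
= 96 quarter-note beats


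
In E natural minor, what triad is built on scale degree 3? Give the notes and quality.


E natural minor scale: E F# G A B C D
Diatonic triad on degree 3 stacks scale notes 3, 5, 7: G B D
G→B = 4 semitones; G→D = 7 semitones → major triad
= G B D (major)


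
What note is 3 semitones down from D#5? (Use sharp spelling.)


Solution.
D#5: chromatic position 3 in octave 5 → absolute = 5×12 + 3 = 63
Transpose down 3: 63 - 3 = 60
60 = 5×12 + 0 → C in octave 5
Result = C5


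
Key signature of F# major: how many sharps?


Sharp major keys follow the circle of fifths: C(0), G(1), D(2), A(3), E(4), B(5), F#(6), C#(7)
F# major has 6 sharps
Order of sharps: F# C# G# D# A# E# B# → first 6: F#, C#, G#, D#, A#, E#
= 6 sharps


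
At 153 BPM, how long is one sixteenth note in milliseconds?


Step by step:
One quarter-note beat = 60000 / BPM = 60000 / 153 ms
Sixteenth note = 1/4 × quarter note
Duration = 1/4 × 60000 / 153 = 15000 / 153
= 98.0 ms


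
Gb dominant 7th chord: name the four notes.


Step by step:
Dominant 7th chord = root + major 3rd + perfect 5th + minor 7th
Seventh chords stack in thirds, so the letter names are G-B-D-F
Root: Gb
Major 3rd above Gb: Bb
Perfect 5th above Gb: Db
Minor 7th above Gb: Fb
Chord = Gb Bb Db Fb


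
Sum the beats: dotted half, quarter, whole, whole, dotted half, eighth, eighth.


Solution.
Beat values:
  dotted half = 3 beats
  quarter = 1 beat
  whole = 4 beats
  whole = 4 beats
  dotted half = 3 beats
  eighth = 0.5 beats
  eighth = 0.5 beats
Sum = 3 + 1 + 4 + 4 + 3 + 0.5 + 0.5
= 16 beats


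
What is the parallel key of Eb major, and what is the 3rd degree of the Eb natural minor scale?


Let's work it out.
Parallel keys share the same tonic but differ in mode
Eb major → parallel is Eb minor
Eb natural minor scale: Eb F Gb Ab Bb Cb Db
= Eb minor; 3rd degree = Gb


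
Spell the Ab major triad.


Let's work it out.
Major triad = root + major 3rd (4 semitones) + perfect 5th (7 semitones)
A triad on Ab stacks thirds, so the chord tones use letter names A-C-E
Root: Ab
Major 3rd above Ab: C
Perfect 5th above Ab: Eb
Chord = Ab C Eb


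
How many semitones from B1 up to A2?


Absolute semitone position = octave×12 + chromatic position
B1: 1×12 + 11 = 23
A2: 2×12 + 9 = 33
Difference = 33 - 23 = 10
= 10 semitones


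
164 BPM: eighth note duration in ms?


Reasoning:
One quarter-note beat = 60000 / BPM = 60000 / 164 ms
Eighth note = 1/2 × quarter note
Duration = 1/2 × 60000 / 164 = 30000 / 164
= 182.9 ms


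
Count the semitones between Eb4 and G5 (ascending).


Absolute semitone position = octave×12 + chromatic position
Eb4: 4×12 + 3 = 51
G5: 5×12 + 7 = 67
Difference = 67 - 51 = 16
= 16 semitones


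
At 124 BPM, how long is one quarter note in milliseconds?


One quarter-note beat = 60000 / BPM = 60000 / 124 ms
Duration = 60000 / 124
= 483.9 ms


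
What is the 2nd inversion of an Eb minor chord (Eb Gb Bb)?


Root position: Eb Gb Bb
2nd inversion: move root and 3rd up an octave
Bass note: Bb
Notes (bottom to top) = Bb Eb Gb


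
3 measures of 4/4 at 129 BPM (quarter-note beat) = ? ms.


Working:
Quarter-note beat duration = 60000 / 129 ms
Beats per measure (4/4) = 4
One measure = 4 × 60000 / 129 = 240000 / 129 ms
3 measures = 3 × 240000 / 129 = 720000 / 129
= 5581.4 ms


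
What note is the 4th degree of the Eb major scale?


Solution.
Major scale pattern: W-W-H-W-W-W-H (2-2-1-2-2-2-1 semitones)
Starting from Eb:
  Eb + 2 semitones → F
  F + 2 semitones → G
  G + 1 semitone → Ab
  Ab + 2 semitones → Bb
  Bb + 2 semitones → C
  C + 2 semitones → D
  D + 1 semitone → Eb
Scale: Eb F G Ab Bb C D
Degree 4 = Ab


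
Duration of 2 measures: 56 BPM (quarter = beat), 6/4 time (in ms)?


Solution.
Quarter-note beat duration = 60000 / 56 ms
Beats per measure (6/4) = 6
One measure = 6 × 60000 / 56 = 360000 / 56 ms
2 measures = 2 × 360000 / 56 = 720000 / 56
= 12857.1 ms


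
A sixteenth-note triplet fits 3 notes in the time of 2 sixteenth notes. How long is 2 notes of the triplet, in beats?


Step by step:
Triplet: 3 notes occupy the space of 2 sixteenth notes
Space = 2 × 1/4 = 1/2 beats
Each triplet note = 1/2 / 3 = 1/6 beats
2 notes = 2 × 1/6 = 1/3
= 1/3 beats


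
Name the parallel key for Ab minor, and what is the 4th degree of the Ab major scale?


Reasoning:
Parallel keys share the same tonic but differ in mode
Ab minor → parallel is Ab major
Ab major scale: Ab Bb C Db Eb F G
= Ab major; 4th degree = Db


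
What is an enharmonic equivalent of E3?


Enharmonic notes sound the same pitch but are spelled with different letter names
E and D## name the same pitch class
= D##3


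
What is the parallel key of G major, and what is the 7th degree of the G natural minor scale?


Reasoning:
Parallel keys share the same tonic but differ in mode
G major → parallel is G minor
G natural minor scale: G A Bb C D Eb F
= G minor; 7th degree = F


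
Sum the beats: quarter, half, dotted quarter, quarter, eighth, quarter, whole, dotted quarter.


Beat values:
  quarter = 1 beat
  half = 2 beats
  dotted quarter = 1.5 beats
  quarter = 1 beat
  eighth = 0.5 beats
  quarter = 1 beat
  whole = 4 beats
  dotted quarter = 1.5 beats
Sum = 1 + 2 + 1.5 + 1 + 0.5 + 1 + 4 + 1.5
= 12.5 beats


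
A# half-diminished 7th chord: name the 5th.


Reasoning:
Half-diminished 7th chord = root + minor 3rd + diminished 5th + minor 7th
Seventh chords stack in thirds, so the letter names are A-C-E-G
Root: A#
Minor 3rd above A#: C#
Diminished 5th above A#: E
Minor 7th above A#: G#
The 5th = E


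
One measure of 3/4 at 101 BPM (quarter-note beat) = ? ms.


Let's work it out.
Quarter-note beat duration = 60000 / 101 ms
Beats per measure (3/4) = 3
One measure = 3 × 60000 / 101 = 180000 / 101 ms
= 1782.2 ms


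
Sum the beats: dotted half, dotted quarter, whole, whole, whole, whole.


Reasoning:
Beat values:
  dotted half = 3 beats
  dotted quarter = 1.5 beats
  whole = 4 beats
  whole = 4 beats
  whole = 4 beats
  whole = 4 beats
Sum = 3 + 1.5 + 4 + 4 + 4 + 4
= 20.5 beats


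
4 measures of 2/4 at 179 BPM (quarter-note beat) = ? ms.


Quarter-note beat duration = 60000 / 179 ms
Beats per measure (2/4) = 2
One measure = 2 × 60000 / 179 = 120000 / 179 ms
4 measures = 4 × 120000 / 179 = 480000 / 179
= 2681.6 ms


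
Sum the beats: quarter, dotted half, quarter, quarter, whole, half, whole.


Solution.
Beat values:
  quarter = 1 beat
  dotted half = 3 beats
  quarter = 1 beat
  quarter = 1 beat
  whole = 4 beats
  half = 2 beats
  whole = 4 beats
Sum = 1 + 3 + 1 + 1 + 4 + 2 + 4
= 16 beats


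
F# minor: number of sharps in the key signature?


Step by step:
Sharp minor keys follow the circle of fifths: A(0), E(1), B(2), F#(3), C#(4), G#(5), D#(6), A#(7)
F# minor has 3 sharps
Order of sharps: F# C# G# D# A# E# B# → first 3: F#, C#, G#
= 3 sharps


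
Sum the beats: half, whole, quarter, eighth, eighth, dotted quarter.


Beat values:
  half = 2 beats
  whole = 4 beats
  quarter = 1 beat
  eighth = 0.5 beats
  eighth = 0.5 beats
  dotted quarter = 1.5 beats
Sum = 2 + 4 + 1 + 0.5 + 0.5 + 1.5
= 9.5 beats


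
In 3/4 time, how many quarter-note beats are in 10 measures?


Time signature 3/4: the bottom number 4 means the quarter note gets one count
The top number 3 means 3 quarter-note beats per measure
Total = 3 × 10 measures
= 30 quarter-note beats


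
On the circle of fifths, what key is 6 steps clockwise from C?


Each clockwise step on the circle of fifths moves up a perfect 5th
From C: C → G → D → A → E → B → F#/Gb
= F#/Gb


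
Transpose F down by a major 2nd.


Step by step:
major 2nd: 2 letter names, 2 semitones
Letter: F - 1 → E
Pitch: F - 2 semitones, spelled as an E → Eb
= Eb


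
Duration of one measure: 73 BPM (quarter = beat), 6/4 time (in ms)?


Step by step:
Quarter-note beat duration = 60000 / 73 ms
Beats per measure (6/4) = 6
One measure = 6 × 60000 / 73 = 360000 / 73 ms
= 4931.5 ms


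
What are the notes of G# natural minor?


Working:
Natural minor scale pattern: W-H-W-W-H-W-W (2-1-2-2-1-2-2 semitones)
Starting from G#:
  G# + 2 semitones → A#
  A# + 1 semitone → B
  B + 2 semitones → C#
  C# + 2 semitones → D#
  D# + 1 semitone → E
  E + 2 semitones → F#
  F# + 2 semitones → G#
Scale = G# A# B C# D# E F#


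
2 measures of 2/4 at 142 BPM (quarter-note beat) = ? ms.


Solution.
Quarter-note beat duration = 60000 / 142 ms
Beats per measure (2/4) = 2
One measure = 2 × 60000 / 142 = 120000 / 142 ms
2 measures = 2 × 120000 / 142 = 240000 / 142
= 1690.1 ms


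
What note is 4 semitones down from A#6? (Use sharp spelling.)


Reasoning:
A#6: chromatic position 10 in octave 6 → absolute = 6×12 + 10 = 82
Transpose down 4: 82 - 4 = 78
78 = 6×12 + 6 → F# in octave 6
Result = F#6


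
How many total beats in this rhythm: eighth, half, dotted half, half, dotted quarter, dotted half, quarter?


Step by step:
Beat values:
  eighth = 0.5 beats
  half = 2 beats
  dotted half = 3 beats
  half = 2 beats
  dotted quarter = 1.5 beats
  dotted half = 3 beats
  quarter = 1 beat
Sum = 0.5 + 2 + 3 + 2 + 1.5 + 3 + 1
= 13 beats


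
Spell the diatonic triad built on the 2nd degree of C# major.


Reasoning:
C# major scale: C# D# E# F# G# A# B#
Diatonic triad on degree 2 stacks scale notes 2, 4, 6: D# F# A#
D#→F# = 3 semitones; D#→A# = 7 semitones → minor triad
= D# F# A# (minor)


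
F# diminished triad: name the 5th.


Working:
Diminished triad = root + minor 3rd (3 semitones) + diminished 5th (6 semitones)
A triad on F# stacks thirds, so the chord tones use letter names F-A-C
Root: F#
Minor 3rd above F#: A
Diminished 5th above F#: C
The 5th = C


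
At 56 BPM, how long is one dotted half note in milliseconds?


Solution.
One quarter-note beat = 60000 / BPM = 60000 / 56 ms
Dotted half note = 3 × quarter note
Duration = 3 × 60000 / 56 = 180000 / 56
= 3214.3 ms


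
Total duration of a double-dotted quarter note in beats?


Solution.
Base quarter note = 1 beat
Dot 1 adds half the previous value: +1/2
Dot 2 adds half the previous value: +1/4
One double-dotted quarter = 1 + 1/2 + 1/4 = 7/4
= 7/4 beats


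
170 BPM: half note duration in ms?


Working:
One quarter-note beat = 60000 / BPM = 60000 / 170 ms
Half note = 2 × quarter note
Duration = 2 × 60000 / 170 = 120000 / 170
= 705.9 ms


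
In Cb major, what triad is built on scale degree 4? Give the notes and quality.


Reasoning:
Cb major scale: Cb Db Eb Fb Gb Ab Bb
Diatonic triad on degree 4 stacks scale notes 4, 6, 1: Fb Ab Cb
Fb→Ab = 4 semitones; Fb→Cb = 7 semitones → major triad
= Fb Ab Cb (major)


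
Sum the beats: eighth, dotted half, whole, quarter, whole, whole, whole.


Working:
Beat values:
  eighth = 0.5 beats
  dotted half = 3 beats
  whole = 4 beats
  quarter = 1 beat
  whole = 4 beats
  whole = 4 beats
  whole = 4 beats
Sum = 0.5 + 3 + 4 + 1 + 4 + 4 + 4
= 20.5 beats


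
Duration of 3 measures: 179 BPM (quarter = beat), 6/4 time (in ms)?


Solution.
Quarter-note beat duration = 60000 / 179 ms
Beats per measure (6/4) = 6
One measure = 6 × 60000 / 179 = 360000 / 179 ms
3 measures = 3 × 360000 / 179 = 1080000 / 179
= 6033.5 ms


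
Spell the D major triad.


Major triad = root + major 3rd (4 semitones) + perfect 5th (7 semitones)
A triad on D stacks thirds, so the chord tones use letter names D-F-A
Root: D
Major 3rd above D: F#
Perfect 5th above D: A
Chord = D F# A


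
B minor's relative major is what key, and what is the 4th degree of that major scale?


Reasoning:
The relative major shares the key signature and is a minor 3rd above the minor tonic
A minor 3rd above B is D
→ relative major of B minor is D major
D major scale: D E F# G A B C#
= D major; 4th degree = G


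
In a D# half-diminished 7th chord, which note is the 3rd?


Let's work it out.
Half-diminished 7th chord = root + minor 3rd + diminished 5th + minor 7th
Seventh chords stack in thirds, so the letter names are D-F-A-C
Root: D#
Minor 3rd above D#: F#
Diminished 5th above D#: A
Minor 7th above D#: C#
The 3rd = F#


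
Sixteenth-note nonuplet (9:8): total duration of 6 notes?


Step by step:
Nonuplet: 9 notes occupy the space of 8 sixteenth notes
Space = 8 × 1/4 = 2 beats
Each nonuplet note = 2 / 9 = 2/9 beats
6 notes = 6 × 2/9 = 4/3
= 4/3 beats


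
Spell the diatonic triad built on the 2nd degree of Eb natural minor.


Working:
Eb natural minor scale: Eb F Gb Ab Bb Cb Db
Diatonic triad on degree 2 stacks scale notes 2, 4, 6: F Ab Cb
F→Ab = 3 semitones; F→Cb = 6 semitones → diminished triad
= F Ab Cb (diminished)


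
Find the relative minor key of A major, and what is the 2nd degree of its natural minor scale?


Step by step:
The relative minor shares the major's key signature and starts on its 6th degree
6th degree = a major 6th above the tonic; a major 6th above A is F#
→ relative minor of A major is F# minor
F# natural minor scale: F# G# A B C# D E
= F# minor; 2nd degree = G#


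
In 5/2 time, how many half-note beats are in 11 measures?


Time signature 5/2: the bottom number 2 means the half note gets one count
The top number 5 means 5 half-note beats per measure
Total = 5 × 11 measures
= 55 half-note beats


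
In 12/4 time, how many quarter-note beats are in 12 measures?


Solution.
Time signature 12/4: the bottom number 4 means the quarter note gets one count
The top number 12 means 12 quarter-note beats per measure
Total = 12 × 12 measures
= 144 quarter-note beats


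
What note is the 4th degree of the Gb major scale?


Reasoning:
Major scale pattern: W-W-H-W-W-W-H (2-2-1-2-2-2-1 semitones)
Starting from Gb:
  Gb + 2 semitones → Ab
  Ab + 2 semitones → Bb
  Bb + 1 semitone → Cb
  Cb + 2 semitones → Db
  Db + 2 semitones → Eb
  Eb + 2 semitones → F
  F + 1 semitone → Gb
Scale: Gb Ab Bb Cb Db Eb F
Degree 4 = Cb


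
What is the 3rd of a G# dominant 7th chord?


Step by step:
Dominant 7th chord = root + major 3rd + perfect 5th + minor 7th
Seventh chords stack in thirds, so the letter names are G-B-D-F
Root: G#
Major 3rd above G#: B#
Perfect 5th above G#: D#
Minor 7th above G#: F#
The 3rd = B#


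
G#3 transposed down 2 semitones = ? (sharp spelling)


Working:
G#3: chromatic position 8 in octave 3 → absolute = 3×12 + 8 = 44
Transpose down 2: 44 - 2 = 42
42 = 3×12 + 6 → F# in octave 3
Result = F#3


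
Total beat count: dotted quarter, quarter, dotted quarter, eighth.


Let's work it out.
Beat values:
  dotted quarter = 1.5 beats
  quarter = 1 beat
  dotted quarter = 1.5 beats
  eighth = 0.5 beats
Sum = 1.5 + 1 + 1.5 + 0.5
= 4.5 beats


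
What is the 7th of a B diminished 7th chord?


Working:
Diminished 7th chord = root + minor 3rd + diminished 5th + diminished 7th
Seventh chords stack in thirds, so the letter names are B-D-F-A
Root: B
Minor 3rd above B: D
Diminished 5th above B: F
Diminished 7th above B: Ab
The 7th = Ab


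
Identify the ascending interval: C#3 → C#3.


Let's work it out.
Letter names: C → C spans 1 letter name → a unison
Semitones: C#3 → C#3 = 0 half-steps
A unison of 0 semitones is a perfect unison
= perfect unison


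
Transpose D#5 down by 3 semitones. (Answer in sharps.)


Solution.
D#5: chromatic position 3 in octave 5 → absolute = 5×12 + 3 = 63
Transpose down 3: 63 - 3 = 60
60 = 5×12 + 0 → C in octave 5
Result = C5


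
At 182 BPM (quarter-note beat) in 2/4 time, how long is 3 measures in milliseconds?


Quarter-note beat duration = 60000 / 182 ms
Beats per measure (2/4) = 2
One measure = 2 × 60000 / 182 = 120000 / 182 ms
3 measures = 3 × 120000 / 182 = 360000 / 182
= 1978.0 ms


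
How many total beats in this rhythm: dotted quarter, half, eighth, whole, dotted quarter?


Solution.
Beat values:
  dotted quarter = 1.5 beats
  half = 2 beats
  eighth = 0.5 beats
  whole = 4 beats
  dotted quarter = 1.5 beats
Sum = 1.5 + 2 + 0.5 + 4 + 1.5
= 9.5 beats


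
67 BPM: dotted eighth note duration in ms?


Solution.
One quarter-note beat = 60000 / BPM = 60000 / 67 ms
Dotted eighth note = 3/4 × quarter note
Duration = 3/4 × 60000 / 67 = 45000 / 67
= 671.6 ms


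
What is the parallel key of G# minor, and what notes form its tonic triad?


Step by step:
Parallel keys share the same tonic but differ in mode
G# minor → parallel is G# major
Tonic triad of G# major = G# B# D#
= G# major; triad = G# B# D#
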